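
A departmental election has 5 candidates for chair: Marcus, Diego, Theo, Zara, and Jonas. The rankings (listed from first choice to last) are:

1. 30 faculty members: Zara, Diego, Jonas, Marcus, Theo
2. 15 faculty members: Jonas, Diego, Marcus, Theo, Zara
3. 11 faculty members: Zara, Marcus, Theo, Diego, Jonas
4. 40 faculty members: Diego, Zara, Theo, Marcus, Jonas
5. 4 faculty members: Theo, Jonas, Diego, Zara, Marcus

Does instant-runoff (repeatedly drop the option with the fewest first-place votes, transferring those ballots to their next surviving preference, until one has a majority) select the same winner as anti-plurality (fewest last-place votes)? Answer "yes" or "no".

yes

Instant-runoff — R1 Marcus 0, Diego 40, Theo 4, Zara 41, Jonas 15 (Marcus out); R2 Diego 40, Theo 4, Zara 41, Jonas 15 (Theo out); R3 Diego 40, Zara 41, Jonas 19 (Jonas out); R4 Diego 59, Zara 41 (Diego winner). Winner: Diego.
Anti-plurality — last-place votes: Marcus 4, Diego 0, Theo 30, Zara 15, Jonas 51. Winner: Diego.
The two methods agree.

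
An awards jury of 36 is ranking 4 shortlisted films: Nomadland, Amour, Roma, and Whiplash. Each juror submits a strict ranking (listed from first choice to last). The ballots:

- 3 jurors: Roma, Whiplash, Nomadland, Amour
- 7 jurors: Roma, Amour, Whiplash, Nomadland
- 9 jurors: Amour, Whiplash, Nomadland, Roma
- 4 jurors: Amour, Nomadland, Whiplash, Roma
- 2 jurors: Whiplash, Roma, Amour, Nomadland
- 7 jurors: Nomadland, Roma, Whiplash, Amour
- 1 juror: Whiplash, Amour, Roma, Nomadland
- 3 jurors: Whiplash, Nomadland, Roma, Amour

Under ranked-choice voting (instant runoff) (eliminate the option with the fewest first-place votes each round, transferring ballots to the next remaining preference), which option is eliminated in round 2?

Round 1: Nomadland 7, Amour 13, Roma 10, Whiplash 6. Eliminate Whiplash.
Round 2: Nomadland 10, Amour 14, Roma 12. Eliminate Nomadland.

Nomadland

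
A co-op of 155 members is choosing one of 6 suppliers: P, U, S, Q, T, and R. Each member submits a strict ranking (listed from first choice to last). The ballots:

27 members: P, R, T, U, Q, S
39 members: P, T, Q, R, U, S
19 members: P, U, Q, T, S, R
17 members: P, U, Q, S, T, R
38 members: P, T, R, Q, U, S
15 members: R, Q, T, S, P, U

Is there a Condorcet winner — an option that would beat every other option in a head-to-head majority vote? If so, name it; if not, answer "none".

P vs U: 155–0 for P.
P vs S: 140–15 for P.
P vs Q: 140–15 for P.
P vs T: 140–15 for P.
P vs R: 140–15 for P.
P beats every other option head-to-head.

P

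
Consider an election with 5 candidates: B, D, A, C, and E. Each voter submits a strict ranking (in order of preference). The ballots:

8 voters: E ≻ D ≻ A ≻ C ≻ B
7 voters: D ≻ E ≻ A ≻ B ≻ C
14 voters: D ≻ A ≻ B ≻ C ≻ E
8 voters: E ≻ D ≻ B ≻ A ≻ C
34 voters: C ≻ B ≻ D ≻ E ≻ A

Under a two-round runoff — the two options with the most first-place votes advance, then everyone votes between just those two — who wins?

Round 1 first-place votes: B 0, D 21, A 0, C 34, E 16.
C and D advance.
Runoff: C is preferred to D by 34 voters; D by 37.
D wins the runoff.

D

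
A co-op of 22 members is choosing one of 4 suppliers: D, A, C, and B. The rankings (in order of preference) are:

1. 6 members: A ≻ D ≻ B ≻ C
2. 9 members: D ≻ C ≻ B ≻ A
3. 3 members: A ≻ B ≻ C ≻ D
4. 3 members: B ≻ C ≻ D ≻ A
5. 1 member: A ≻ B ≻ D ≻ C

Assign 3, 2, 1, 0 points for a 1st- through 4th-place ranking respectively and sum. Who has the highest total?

D

D: 6·2 + 9·3 + 3·0 + 3·1 + 1·1 = 43
A: 6·3 + 9·0 + 3·3 + 3·0 + 1·3 = 30
C: 6·0 + 9·2 + 3·1 + 3·2 + 1·0 = 27
B: 6·1 + 9·1 + 3·2 + 3·3 + 1·2 = 32
D has the highest Borda score (43).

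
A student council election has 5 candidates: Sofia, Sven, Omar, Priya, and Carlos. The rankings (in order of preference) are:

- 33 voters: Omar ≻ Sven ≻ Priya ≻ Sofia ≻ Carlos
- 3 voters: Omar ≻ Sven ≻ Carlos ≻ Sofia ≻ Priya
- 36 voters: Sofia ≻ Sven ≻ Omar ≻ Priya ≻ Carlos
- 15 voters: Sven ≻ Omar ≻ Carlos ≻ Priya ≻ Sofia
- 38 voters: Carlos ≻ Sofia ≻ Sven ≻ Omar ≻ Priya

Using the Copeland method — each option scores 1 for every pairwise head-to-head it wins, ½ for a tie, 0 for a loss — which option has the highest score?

Sofia: beats Sven, Omar, Priya, and Carlos → score 4.
Sven: beats Omar, Priya, and Carlos; loses to Sofia → score 3.
Omar: beats Priya and Carlos; loses to Sofia and Sven → score 2.
Priya: beats Carlos; loses to Sofia, Sven, and Omar → score 1.
Carlos: loses to Sofia, Sven, Omar, and Priya → score 0.
Sofia has the best pairwise record.

Sofia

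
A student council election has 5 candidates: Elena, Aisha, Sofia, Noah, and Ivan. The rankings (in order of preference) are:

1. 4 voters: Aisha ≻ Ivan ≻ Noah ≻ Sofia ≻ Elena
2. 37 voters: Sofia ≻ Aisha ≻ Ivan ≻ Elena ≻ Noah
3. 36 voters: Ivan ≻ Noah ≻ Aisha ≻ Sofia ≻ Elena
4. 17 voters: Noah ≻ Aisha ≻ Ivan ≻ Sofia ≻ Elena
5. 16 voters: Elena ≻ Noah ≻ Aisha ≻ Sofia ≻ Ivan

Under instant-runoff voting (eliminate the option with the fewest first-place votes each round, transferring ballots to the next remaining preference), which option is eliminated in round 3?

Noah

Round 1: Elena 16, Aisha 4, Sofia 37, Noah 17, Ivan 36. Eliminate Aisha.
Round 2: Elena 16, Sofia 37, Noah 17, Ivan 40. Eliminate Elena.
Round 3: Sofia 37, Noah 33, Ivan 40. Eliminate Noah.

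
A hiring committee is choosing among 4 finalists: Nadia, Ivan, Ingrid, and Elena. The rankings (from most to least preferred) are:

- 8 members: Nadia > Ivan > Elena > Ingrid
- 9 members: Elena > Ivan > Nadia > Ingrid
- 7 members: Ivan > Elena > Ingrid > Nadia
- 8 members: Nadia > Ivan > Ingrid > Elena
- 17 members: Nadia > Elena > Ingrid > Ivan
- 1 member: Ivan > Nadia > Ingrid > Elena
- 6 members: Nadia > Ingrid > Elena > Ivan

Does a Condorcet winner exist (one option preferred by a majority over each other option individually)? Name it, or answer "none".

Nadia

Nadia vs Ivan: 39–17 for Nadia.
Nadia vs Ingrid: 49–7 for Nadia.
Nadia vs Elena: 40–16 for Nadia.
Nadia beats every other option head-to-head.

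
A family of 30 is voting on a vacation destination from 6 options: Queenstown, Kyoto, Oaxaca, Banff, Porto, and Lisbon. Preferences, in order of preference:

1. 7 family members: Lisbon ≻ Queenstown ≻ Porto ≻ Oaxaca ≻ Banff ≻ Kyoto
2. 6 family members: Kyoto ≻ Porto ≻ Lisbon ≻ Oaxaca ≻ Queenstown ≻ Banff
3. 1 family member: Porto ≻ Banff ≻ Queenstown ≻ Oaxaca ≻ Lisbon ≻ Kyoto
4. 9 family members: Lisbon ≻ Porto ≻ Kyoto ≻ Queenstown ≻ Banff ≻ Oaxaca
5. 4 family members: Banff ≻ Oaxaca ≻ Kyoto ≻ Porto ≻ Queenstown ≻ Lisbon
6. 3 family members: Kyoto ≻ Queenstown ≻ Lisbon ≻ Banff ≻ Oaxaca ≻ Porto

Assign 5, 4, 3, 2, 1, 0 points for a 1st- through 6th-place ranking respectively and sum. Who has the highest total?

Queenstown: 7·4 + 6·1 + 1·3 + 9·2 + 4·1 + 3·4 = 71
Kyoto: 7·0 + 6·5 + 1·0 + 9·3 + 4·3 + 3·5 = 84
Oaxaca: 7·2 + 6·2 + 1·2 + 9·0 + 4·4 + 3·1 = 47
Banff: 7·1 + 6·0 + 1·4 + 9·1 + 4·5 + 3·2 = 46
Porto: 7·3 + 6·4 + 1·5 + 9·4 + 4·2 + 3·0 = 94
Lisbon: 7·5 + 6·3 + 1·1 + 9·5 + 4·0 + 3·3 = 108
Lisbon has the highest Borda score (108).

Lisbon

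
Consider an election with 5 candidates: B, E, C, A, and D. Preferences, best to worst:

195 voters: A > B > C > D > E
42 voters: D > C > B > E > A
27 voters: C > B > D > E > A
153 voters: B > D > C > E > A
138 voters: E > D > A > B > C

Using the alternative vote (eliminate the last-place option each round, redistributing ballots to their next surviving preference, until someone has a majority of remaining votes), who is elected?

A

Round 1: B 153, E 138, C 27, A 195, D 42. Eliminate C.
Round 2: B 180, E 138, A 195, D 42. Eliminate D.
Round 3: B 222, E 138, A 195. Eliminate E.
Round 4: B 222, A 333. A has a majority.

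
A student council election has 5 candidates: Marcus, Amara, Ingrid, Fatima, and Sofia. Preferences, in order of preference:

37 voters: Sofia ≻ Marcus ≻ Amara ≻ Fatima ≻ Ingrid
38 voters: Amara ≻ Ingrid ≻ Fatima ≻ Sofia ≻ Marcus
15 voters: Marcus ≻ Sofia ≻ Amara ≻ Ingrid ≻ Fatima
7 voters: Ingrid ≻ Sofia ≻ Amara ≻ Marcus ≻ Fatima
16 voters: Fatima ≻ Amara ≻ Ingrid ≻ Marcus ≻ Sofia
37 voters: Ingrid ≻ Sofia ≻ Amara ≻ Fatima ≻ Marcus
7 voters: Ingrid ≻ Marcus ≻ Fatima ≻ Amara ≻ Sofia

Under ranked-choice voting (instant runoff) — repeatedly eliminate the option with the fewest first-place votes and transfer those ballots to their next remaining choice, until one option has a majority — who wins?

Round 1: Marcus 15, Amara 38, Ingrid 51, Fatima 16, Sofia 37. Eliminate Marcus.
Round 2: Amara 38, Ingrid 51, Fatima 16, Sofia 52. Eliminate Fatima.
Round 3: Amara 54, Ingrid 51, Sofia 52. Eliminate Ingrid.
Round 4: Amara 61, Sofia 96. Sofia has a majority.

Sofia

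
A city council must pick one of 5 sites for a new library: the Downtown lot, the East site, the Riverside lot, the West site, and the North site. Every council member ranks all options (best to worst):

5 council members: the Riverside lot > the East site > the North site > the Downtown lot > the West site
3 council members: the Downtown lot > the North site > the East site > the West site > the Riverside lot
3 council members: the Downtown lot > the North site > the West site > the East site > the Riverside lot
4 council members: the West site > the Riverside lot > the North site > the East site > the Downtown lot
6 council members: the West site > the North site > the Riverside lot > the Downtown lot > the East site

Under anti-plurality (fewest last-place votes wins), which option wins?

the North site

Last-place votes: the Downtown lot 4, the East site 6, the Riverside lot 6, the West site 5, the North site 0.
the North site is ranked last by the fewest voters, so the North site wins.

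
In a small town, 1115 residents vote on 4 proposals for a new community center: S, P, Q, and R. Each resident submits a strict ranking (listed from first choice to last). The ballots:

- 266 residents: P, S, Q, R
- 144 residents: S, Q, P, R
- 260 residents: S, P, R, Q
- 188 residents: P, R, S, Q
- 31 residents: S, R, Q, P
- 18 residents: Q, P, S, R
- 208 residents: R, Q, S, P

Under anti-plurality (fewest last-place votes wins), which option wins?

S

Last-place votes: S 0, P 239, Q 448, R 428.
S is ranked last by the fewest voters, so S wins.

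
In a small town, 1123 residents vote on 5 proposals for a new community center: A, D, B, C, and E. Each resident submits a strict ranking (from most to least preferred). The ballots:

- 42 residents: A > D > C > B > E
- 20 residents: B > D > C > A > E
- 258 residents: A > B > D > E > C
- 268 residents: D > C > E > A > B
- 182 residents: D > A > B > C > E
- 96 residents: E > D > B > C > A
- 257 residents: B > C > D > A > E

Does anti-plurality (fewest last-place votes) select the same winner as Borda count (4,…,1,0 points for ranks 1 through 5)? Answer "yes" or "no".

Anti-plurality — last-place votes: A 96, D 0, B 268, C 258, E 501. Winner: D.
Borda — scores: A 2291, D 3304, B 2480, C 1977, E 1178. Winner: D.
The two methods agree.

yes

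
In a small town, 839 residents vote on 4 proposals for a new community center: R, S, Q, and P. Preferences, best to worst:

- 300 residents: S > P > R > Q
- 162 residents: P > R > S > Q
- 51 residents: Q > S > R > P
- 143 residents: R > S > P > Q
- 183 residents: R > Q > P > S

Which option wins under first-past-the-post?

First-place votes: R 326, S 300, Q 51, P 162.
R has the most first-place votes.

R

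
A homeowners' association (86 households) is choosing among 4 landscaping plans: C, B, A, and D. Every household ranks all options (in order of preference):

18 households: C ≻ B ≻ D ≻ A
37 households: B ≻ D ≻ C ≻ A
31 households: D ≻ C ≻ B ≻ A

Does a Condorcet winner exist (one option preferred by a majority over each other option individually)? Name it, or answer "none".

Checking pairwise contests:
D beats C 68–18.
C beats B 49–37.
C beats A 86–0.
B beats D 55–31.
Every option loses at least one head-to-head, so there is no Condorcet winner.

none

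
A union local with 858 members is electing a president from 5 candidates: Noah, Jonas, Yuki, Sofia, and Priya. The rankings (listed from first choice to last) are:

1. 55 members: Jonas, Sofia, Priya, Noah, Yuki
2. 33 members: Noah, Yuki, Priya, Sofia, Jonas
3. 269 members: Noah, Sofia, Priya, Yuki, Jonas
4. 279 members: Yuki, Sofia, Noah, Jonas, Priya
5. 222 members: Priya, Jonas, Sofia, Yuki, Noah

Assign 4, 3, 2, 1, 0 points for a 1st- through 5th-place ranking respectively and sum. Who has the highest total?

Noah: 55·1 + 33·4 + 269·4 + 279·2 + 222·0 = 1821
Jonas: 55·4 + 33·0 + 269·0 + 279·1 + 222·3 = 1165
Yuki: 55·0 + 33·3 + 269·1 + 279·4 + 222·1 = 1706
Sofia: 55·3 + 33·1 + 269·3 + 279·3 + 222·2 = 2286
Priya: 55·2 + 33·2 + 269·2 + 279·0 + 222·4 = 1602
Sofia has the highest Borda score (2286).

Sofia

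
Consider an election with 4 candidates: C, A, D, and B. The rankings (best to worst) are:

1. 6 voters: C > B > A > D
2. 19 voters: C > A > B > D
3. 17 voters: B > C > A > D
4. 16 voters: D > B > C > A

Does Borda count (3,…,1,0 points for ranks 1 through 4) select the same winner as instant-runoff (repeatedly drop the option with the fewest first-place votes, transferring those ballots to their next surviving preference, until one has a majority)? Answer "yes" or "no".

no

Borda — scores: C 125, A 61, D 48, B 114. Winner: C.
Instant-runoff — R1 C 25, A 0, D 16, B 17 (A out); R2 C 25, D 16, B 17 (D out); R3 C 25, B 33 (B winner). Winner: B.
The two methods disagree.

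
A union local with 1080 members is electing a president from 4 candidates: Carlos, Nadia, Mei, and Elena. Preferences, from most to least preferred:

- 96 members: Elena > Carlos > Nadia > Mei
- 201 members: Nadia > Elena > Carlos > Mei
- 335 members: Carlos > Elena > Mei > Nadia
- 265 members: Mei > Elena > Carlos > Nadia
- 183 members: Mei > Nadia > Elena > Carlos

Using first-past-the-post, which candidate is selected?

First-place votes: Carlos 335, Nadia 201, Mei 448, Elena 96.
Mei has the most first-place votes.

Mei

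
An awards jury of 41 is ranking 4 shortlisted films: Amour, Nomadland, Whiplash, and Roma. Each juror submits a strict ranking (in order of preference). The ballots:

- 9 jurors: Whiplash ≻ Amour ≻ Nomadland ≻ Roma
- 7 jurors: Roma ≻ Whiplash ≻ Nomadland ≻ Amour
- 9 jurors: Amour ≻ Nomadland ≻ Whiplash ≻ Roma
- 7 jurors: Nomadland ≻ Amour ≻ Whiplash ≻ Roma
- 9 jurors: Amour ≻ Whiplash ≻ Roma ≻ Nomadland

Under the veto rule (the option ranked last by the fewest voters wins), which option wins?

Last-place votes: Amour 7, Nomadland 9, Whiplash 0, Roma 25.
Whiplash is ranked last by the fewest voters, so Whiplash wins.

Whiplash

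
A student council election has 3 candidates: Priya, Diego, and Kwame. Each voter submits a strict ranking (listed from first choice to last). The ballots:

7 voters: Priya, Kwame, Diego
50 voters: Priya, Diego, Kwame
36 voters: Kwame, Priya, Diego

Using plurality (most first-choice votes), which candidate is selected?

Priya

First-place votes: Priya 57, Diego 0, Kwame 36.
Priya has the most first-place votes.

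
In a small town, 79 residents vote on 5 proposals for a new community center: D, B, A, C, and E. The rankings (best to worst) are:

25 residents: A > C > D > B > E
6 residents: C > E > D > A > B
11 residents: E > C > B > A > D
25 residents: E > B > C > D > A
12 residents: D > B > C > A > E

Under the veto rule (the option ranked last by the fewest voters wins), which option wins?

Last-place votes: D 11, B 6, A 25, C 0, E 37.
C is ranked last by the fewest voters, so C wins.

C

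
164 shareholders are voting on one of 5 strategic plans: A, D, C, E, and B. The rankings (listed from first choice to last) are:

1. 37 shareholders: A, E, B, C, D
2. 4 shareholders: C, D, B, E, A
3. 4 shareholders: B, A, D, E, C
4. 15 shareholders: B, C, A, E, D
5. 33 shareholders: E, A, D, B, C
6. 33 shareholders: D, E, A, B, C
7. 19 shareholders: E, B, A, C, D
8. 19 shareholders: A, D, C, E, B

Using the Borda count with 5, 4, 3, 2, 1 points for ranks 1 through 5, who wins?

A: 37·5 + 4·1 + 4·4 + 15·3 + 33·4 + 33·3 + 19·3 + 19·5 = 633
D: 37·1 + 4·4 + 4·3 + 15·1 + 33·3 + 33·5 + 19·1 + 19·4 = 439
C: 37·2 + 4·5 + 4·1 + 15·4 + 33·1 + 33·1 + 19·2 + 19·3 = 319
E: 37·4 + 4·2 + 4·2 + 15·2 + 33·5 + 33·4 + 19·5 + 19·2 = 624
B: 37·3 + 4·3 + 4·5 + 15·5 + 33·2 + 33·2 + 19·4 + 19·1 = 445
A has the highest Borda score (633).

A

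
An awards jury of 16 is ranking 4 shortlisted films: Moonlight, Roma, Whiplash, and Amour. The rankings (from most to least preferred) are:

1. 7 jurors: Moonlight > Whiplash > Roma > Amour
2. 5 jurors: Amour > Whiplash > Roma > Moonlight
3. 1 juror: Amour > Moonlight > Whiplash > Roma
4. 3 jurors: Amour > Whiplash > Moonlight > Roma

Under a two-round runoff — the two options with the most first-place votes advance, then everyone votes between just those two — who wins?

Round 1 first-place votes: Moonlight 7, Roma 0, Whiplash 0, Amour 9.
Amour and Moonlight advance.
Runoff: Amour is preferred to Moonlight by 9 voters; Moonlight by 7.
Amour wins the runoff.

Amour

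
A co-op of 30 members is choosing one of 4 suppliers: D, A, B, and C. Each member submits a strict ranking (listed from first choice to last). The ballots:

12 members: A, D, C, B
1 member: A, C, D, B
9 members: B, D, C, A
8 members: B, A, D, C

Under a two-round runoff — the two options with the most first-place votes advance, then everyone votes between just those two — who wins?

Round 1 first-place votes: D 0, A 13, B 17, C 0.
B and A advance.
Runoff: B is preferred to A by 17 voters; A by 13.
B wins the runoff.

B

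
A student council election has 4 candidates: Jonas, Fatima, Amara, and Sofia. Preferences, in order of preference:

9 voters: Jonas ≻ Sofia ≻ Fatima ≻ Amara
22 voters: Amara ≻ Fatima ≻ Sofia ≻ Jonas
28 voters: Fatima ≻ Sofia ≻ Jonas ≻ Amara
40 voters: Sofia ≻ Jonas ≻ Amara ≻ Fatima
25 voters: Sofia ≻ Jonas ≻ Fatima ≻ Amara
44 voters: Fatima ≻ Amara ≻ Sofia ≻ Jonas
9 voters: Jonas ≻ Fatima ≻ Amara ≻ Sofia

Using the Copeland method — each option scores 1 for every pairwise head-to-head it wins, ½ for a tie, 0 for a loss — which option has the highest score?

Jonas: beats Amara; loses to Fatima and Sofia → score 1.
Fatima: beats Jonas, Amara, and Sofia → score 3.
Amara: loses to Jonas, Fatima, and Sofia → score 0.
Sofia: beats Jonas and Amara; loses to Fatima → score 2.
Fatima has the best pairwise record.

Fatima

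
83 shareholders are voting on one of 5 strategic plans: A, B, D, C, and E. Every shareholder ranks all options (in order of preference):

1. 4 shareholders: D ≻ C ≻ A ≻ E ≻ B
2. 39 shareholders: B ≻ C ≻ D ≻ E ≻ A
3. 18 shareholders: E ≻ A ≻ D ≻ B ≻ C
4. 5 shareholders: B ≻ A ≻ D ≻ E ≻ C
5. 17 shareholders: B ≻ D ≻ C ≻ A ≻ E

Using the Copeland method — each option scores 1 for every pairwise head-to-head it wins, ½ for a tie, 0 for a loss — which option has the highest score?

A: loses to B, D, C, and E → score 0.
B: beats A, D, C, and E → score 4.
D: beats A, C, and E; loses to B → score 3.
C: beats A and E; loses to B and D → score 2.
E: beats A; loses to B, D, and C → score 1.
B has the best pairwise record.

B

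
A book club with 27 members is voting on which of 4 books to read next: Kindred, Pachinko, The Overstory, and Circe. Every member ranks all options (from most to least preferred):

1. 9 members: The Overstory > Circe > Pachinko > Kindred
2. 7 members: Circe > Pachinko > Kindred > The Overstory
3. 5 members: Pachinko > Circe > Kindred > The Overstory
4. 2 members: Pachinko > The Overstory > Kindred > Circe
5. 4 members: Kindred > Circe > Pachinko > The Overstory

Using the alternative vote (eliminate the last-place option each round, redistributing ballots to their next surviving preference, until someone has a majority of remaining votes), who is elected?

Round 1: Kindred 4, Pachinko 7, The Overstory 9, Circe 7. Eliminate Kindred.
Round 2: Pachinko 7, The Overstory 9, Circe 11. Eliminate Pachinko.
Round 3: The Overstory 11, Circe 16. Circe has a majority.

Circe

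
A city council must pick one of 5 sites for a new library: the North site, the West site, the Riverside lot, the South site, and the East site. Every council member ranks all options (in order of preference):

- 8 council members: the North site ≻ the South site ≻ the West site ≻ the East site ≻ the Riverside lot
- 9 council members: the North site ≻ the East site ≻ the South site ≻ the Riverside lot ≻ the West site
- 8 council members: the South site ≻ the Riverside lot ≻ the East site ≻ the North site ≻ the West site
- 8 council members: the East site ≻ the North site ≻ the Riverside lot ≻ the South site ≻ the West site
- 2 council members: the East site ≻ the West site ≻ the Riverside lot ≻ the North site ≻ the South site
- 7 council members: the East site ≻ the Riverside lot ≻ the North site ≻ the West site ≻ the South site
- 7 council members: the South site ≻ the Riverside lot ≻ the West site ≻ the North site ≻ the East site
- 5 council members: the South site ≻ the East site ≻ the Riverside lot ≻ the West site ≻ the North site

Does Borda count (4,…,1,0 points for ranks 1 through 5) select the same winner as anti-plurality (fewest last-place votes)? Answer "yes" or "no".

Borda — scores: the North site 123, the West site 48, the Riverside lot 105, the South site 130, the East site 134. Winner: the East site.
Anti-plurality — last-place votes: the North site 5, the West site 25, the Riverside lot 8, the South site 9, the East site 7. Winner: the North site.
The two methods disagree.

no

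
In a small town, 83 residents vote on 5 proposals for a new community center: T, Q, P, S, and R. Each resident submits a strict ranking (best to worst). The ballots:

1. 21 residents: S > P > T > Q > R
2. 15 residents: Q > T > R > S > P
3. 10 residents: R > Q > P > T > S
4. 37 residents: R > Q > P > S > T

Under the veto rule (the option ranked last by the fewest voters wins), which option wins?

Last-place votes: T 37, Q 0, P 15, S 10, R 21.
Q is ranked last by the fewest voters, so Q wins.

Q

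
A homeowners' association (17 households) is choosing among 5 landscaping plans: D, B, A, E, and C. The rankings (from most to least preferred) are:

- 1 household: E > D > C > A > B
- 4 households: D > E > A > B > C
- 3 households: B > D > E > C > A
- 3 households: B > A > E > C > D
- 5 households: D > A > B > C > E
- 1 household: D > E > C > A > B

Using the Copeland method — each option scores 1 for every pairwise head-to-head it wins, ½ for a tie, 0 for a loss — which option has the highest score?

D

D: beats B, A, E, and C → score 4.
B: beats E and C; loses to D and A → score 2.
A: beats B and C; loses to D and E → score 2.
E: beats A and C; loses to D and B → score 2.
C: loses to D, B, A, and E → score 0.
D has the best pairwise record.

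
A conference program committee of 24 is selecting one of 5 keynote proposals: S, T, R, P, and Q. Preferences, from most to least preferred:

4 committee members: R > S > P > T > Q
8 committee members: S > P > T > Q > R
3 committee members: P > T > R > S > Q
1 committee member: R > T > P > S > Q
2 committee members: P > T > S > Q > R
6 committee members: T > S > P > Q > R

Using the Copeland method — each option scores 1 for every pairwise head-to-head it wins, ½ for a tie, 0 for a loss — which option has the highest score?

S: beats R, P, and Q; ties T → score 3.5.
T: beats R and Q; ties S; loses to P → score 2.5.
R: loses to S, T, P, and Q → score 0.
P: beats T, R, and Q; loses to S → score 3.
Q: beats R; loses to S, T, and P → score 1.
S has the best pairwise record.

S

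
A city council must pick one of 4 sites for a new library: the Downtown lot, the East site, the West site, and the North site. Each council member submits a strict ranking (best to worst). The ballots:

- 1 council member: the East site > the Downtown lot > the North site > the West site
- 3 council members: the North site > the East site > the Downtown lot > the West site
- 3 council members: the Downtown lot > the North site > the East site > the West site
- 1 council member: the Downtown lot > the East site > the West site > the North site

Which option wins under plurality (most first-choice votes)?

First-place votes: the Downtown lot 4, the East site 1, the West site 0, the North site 3.
the Downtown lot has the most first-place votes.

the Downtown lot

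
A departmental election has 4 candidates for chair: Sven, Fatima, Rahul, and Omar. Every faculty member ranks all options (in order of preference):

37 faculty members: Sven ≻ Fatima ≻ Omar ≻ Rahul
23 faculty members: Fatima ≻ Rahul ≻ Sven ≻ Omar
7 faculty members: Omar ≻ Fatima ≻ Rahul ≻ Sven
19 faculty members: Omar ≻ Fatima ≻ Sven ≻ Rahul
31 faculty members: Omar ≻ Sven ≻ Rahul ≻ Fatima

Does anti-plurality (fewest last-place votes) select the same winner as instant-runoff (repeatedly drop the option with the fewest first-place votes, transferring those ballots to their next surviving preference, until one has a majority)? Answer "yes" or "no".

Anti-plurality — last-place votes: Sven 7, Fatima 31, Rahul 56, Omar 23. Winner: Sven.
Instant-runoff — R1 Sven 37, Fatima 23, Rahul 0, Omar 57 (Rahul out); R2 Sven 37, Fatima 23, Omar 57 (Fatima out); R3 Sven 60, Omar 57 (Sven winner). Winner: Sven.
The two methods agree.

yes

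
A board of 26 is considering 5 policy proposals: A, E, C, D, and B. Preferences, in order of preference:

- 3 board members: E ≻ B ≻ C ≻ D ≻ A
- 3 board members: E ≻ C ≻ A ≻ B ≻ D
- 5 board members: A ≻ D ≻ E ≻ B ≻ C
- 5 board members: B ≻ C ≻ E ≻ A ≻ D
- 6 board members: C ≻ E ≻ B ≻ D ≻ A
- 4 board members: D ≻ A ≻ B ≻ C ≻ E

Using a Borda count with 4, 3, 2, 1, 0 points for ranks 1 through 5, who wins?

E

A: 3·0 + 3·2 + 5·4 + 5·1 + 6·0 + 4·3 = 43
E: 3·4 + 3·4 + 5·2 + 5·2 + 6·3 + 4·0 = 62
C: 3·2 + 3·3 + 5·0 + 5·3 + 6·4 + 4·1 = 58
D: 3·1 + 3·0 + 5·3 + 5·0 + 6·1 + 4·4 = 40
B: 3·3 + 3·1 + 5·1 + 5·4 + 6·2 + 4·2 = 57
E has the highest Borda score (62).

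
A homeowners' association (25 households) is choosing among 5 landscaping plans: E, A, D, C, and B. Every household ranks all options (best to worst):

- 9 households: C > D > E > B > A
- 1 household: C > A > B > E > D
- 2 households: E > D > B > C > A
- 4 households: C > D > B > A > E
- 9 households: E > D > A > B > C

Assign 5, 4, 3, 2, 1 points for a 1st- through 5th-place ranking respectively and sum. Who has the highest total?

D

E: 9·3 + 1·2 + 2·5 + 4·1 + 9·5 = 88
A: 9·1 + 1·4 + 2·1 + 4·2 + 9·3 = 50
D: 9·4 + 1·1 + 2·4 + 4·4 + 9·4 = 97
C: 9·5 + 1·5 + 2·2 + 4·5 + 9·1 = 83
B: 9·2 + 1·3 + 2·3 + 4·3 + 9·2 = 57
D has the highest Borda score (97).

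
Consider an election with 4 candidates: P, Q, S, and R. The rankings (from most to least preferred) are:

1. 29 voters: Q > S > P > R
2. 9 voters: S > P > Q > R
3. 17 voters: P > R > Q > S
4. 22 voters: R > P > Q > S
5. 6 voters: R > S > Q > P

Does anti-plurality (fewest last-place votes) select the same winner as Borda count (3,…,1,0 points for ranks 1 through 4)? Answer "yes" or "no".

no

Anti-plurality — last-place votes: P 6, Q 0, S 39, R 38. Winner: Q.
Borda — scores: P 142, Q 141, S 97, R 118. Winner: P.
The two methods disagree.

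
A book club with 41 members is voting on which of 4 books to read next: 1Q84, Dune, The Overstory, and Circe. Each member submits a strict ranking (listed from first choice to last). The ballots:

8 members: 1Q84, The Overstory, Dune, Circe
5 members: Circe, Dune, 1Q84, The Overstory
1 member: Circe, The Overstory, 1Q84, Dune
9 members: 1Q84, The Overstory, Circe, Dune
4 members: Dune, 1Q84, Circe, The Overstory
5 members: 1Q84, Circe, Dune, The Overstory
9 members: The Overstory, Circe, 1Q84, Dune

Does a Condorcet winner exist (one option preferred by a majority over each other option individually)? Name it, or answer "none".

1Q84

1Q84 vs Dune: 32–9 for 1Q84.
1Q84 vs The Overstory: 31–10 for 1Q84.
1Q84 vs Circe: 26–15 for 1Q84.
1Q84 beats every other option head-to-head.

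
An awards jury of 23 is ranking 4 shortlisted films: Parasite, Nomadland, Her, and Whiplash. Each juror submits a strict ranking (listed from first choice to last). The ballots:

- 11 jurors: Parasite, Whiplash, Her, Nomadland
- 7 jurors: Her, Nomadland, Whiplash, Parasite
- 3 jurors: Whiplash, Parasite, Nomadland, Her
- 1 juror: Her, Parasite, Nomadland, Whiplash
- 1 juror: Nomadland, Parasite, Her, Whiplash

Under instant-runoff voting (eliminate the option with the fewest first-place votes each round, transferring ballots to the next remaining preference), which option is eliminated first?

Nomadland

Round 1: Parasite 11, Nomadland 1, Her 8, Whiplash 3. Eliminate Nomadland.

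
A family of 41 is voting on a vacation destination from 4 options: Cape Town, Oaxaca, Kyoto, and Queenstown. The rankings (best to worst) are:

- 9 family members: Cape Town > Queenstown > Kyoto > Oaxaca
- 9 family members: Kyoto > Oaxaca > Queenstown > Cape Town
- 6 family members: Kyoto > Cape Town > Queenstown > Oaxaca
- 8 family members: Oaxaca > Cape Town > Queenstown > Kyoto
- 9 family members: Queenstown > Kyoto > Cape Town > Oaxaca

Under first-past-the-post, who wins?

First-place votes: Cape Town 9, Oaxaca 8, Kyoto 15, Queenstown 9.
Kyoto has the most first-place votes.

Kyoto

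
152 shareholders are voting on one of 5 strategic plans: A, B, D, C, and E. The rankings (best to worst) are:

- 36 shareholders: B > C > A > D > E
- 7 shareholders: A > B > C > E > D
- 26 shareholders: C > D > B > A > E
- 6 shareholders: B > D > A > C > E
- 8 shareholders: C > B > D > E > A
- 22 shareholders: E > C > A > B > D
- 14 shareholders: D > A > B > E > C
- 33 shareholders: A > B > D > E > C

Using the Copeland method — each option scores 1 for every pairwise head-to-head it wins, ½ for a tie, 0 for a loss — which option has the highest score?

B

A: beats D and E; ties B; loses to C → score 2.5.
B: beats D, C, and E; ties A → score 3.5.
D: beats E; loses to A, B, and C → score 1.
C: beats A, D, and E; loses to B → score 3.
E: loses to A, B, D, and C → score 0.
B has the best pairwise record.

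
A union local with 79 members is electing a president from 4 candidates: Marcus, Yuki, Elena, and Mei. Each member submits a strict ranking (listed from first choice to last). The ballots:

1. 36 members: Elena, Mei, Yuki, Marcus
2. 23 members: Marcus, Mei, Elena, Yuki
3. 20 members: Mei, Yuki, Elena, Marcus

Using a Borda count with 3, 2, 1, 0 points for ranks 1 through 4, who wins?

Mei

Marcus: 36·0 + 23·3 + 20·0 = 69
Yuki: 36·1 + 23·0 + 20·2 = 76
Elena: 36·3 + 23·1 + 20·1 = 151
Mei: 36·2 + 23·2 + 20·3 = 178
Mei has the highest Borda score (178).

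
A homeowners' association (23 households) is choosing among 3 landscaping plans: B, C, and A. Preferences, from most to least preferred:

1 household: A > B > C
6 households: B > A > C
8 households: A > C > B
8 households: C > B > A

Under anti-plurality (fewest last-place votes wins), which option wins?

Last-place votes: B 8, C 7, A 8.
C is ranked last by the fewest voters, so C wins.

C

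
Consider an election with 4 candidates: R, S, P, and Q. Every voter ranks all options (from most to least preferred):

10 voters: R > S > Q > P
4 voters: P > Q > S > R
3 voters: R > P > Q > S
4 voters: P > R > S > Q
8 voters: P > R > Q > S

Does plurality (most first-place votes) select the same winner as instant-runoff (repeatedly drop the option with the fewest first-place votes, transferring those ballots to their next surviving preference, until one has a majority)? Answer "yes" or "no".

yes

Plurality — first-place votes: R 13, S 0, P 16, Q 0. Winner: P.
Instant-runoff — R1 R 13, S 0, P 16, Q 0 (P winner). Winner: P.
The two methods agree.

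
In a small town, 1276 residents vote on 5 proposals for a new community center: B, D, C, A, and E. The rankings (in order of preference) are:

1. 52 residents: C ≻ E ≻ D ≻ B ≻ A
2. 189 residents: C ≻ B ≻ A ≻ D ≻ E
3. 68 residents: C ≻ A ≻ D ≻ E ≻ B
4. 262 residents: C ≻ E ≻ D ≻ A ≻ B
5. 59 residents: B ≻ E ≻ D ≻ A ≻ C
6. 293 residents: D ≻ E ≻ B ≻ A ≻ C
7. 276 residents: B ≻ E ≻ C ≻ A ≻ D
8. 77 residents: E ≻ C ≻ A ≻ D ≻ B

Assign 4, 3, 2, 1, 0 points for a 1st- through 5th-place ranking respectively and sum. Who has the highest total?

E

B: 52·1 + 189·3 + 68·0 + 262·0 + 59·4 + 293·2 + 276·4 + 77·0 = 2545
D: 52·2 + 189·1 + 68·2 + 262·2 + 59·2 + 293·4 + 276·0 + 77·1 = 2320
C: 52·4 + 189·4 + 68·4 + 262·4 + 59·0 + 293·0 + 276·2 + 77·3 = 3067
A: 52·0 + 189·2 + 68·3 + 262·1 + 59·1 + 293·1 + 276·1 + 77·2 = 1626
E: 52·3 + 189·0 + 68·1 + 262·3 + 59·3 + 293·3 + 276·3 + 77·4 = 3202
E has the highest Borda score (3202).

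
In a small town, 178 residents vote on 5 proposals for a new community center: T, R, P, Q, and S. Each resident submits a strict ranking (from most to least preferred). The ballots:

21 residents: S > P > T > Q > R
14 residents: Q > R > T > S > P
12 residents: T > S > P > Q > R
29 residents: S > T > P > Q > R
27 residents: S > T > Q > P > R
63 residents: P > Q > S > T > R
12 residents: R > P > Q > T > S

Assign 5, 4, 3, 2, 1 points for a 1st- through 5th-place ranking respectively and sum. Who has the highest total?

S

T: 21·3 + 14·3 + 12·5 + 29·4 + 27·4 + 63·2 + 12·2 = 539
R: 21·1 + 14·4 + 12·1 + 29·1 + 27·1 + 63·1 + 12·5 = 268
P: 21·4 + 14·1 + 12·3 + 29·3 + 27·2 + 63·5 + 12·4 = 638
Q: 21·2 + 14·5 + 12·2 + 29·2 + 27·3 + 63·4 + 12·3 = 563
S: 21·5 + 14·2 + 12·4 + 29·5 + 27·5 + 63·3 + 12·1 = 662
S has the highest Borda score (662).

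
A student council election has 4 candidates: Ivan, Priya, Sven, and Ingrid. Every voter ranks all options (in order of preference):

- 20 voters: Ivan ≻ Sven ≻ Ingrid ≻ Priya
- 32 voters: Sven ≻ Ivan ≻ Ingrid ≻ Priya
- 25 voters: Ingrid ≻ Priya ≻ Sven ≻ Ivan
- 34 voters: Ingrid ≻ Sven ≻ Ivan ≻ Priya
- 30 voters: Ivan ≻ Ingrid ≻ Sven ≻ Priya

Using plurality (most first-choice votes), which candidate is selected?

Ingrid

First-place votes: Ivan 50, Priya 0, Sven 32, Ingrid 59.
Ingrid has the most first-place votes.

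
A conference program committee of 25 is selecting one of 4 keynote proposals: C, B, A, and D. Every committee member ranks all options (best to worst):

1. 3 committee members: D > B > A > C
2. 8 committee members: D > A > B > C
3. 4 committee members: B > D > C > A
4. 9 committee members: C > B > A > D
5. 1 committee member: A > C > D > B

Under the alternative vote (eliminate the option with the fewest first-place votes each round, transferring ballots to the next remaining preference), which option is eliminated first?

Round 1: C 9, B 4, A 1, D 11. Eliminate A.

A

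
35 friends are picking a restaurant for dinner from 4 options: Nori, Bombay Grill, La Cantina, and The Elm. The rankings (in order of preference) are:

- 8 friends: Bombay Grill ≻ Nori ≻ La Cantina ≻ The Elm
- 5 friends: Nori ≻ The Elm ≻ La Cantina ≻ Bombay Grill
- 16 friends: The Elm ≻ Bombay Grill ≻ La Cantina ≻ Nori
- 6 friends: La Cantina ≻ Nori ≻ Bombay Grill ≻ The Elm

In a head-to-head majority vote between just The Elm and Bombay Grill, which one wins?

Voters preferring The Elm to Bombay Grill: 21; preferring Bombay Grill to The Elm: 14.
The Elm wins the head-to-head.

The Elm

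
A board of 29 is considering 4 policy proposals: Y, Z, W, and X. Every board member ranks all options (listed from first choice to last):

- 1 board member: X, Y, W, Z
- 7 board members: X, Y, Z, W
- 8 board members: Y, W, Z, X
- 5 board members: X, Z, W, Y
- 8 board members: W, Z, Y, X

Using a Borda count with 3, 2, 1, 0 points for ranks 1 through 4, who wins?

Y

Y: 1·2 + 7·2 + 8·3 + 5·0 + 8·1 = 48
Z: 1·0 + 7·1 + 8·1 + 5·2 + 8·2 = 41
W: 1·1 + 7·0 + 8·2 + 5·1 + 8·3 = 46
X: 1·3 + 7·3 + 8·0 + 5·3 + 8·0 = 39
Y has the highest Borda score (48).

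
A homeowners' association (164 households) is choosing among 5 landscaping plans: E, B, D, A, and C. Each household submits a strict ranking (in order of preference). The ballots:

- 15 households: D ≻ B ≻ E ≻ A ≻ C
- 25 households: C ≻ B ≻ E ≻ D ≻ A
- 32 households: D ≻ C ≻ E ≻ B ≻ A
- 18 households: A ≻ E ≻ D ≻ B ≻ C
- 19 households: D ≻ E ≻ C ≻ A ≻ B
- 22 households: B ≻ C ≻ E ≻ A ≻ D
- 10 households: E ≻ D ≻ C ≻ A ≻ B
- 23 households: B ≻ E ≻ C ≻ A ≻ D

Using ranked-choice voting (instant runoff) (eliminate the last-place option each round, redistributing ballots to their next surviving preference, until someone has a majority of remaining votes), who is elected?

Round 1: E 10, B 45, D 66, A 18, C 25. Eliminate E.
Round 2: B 45, D 76, A 18, C 25. Eliminate A.
Round 3: B 45, D 94, C 25. D has a majority.

D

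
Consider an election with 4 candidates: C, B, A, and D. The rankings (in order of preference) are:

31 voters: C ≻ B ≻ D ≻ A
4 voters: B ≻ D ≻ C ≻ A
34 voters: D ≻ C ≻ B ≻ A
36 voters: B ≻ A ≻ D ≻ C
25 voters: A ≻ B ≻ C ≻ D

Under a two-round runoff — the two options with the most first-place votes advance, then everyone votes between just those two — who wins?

B

Round 1 first-place votes: C 31, B 40, A 25, D 34.
B and D advance.
Runoff: B is preferred to D by 96 voters; D by 34.
B wins the runoff.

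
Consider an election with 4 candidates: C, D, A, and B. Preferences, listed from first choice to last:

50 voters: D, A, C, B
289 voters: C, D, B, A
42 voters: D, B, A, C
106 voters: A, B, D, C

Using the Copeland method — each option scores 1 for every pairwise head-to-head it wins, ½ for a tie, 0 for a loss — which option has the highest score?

C: beats D, A, and B → score 3.
D: beats A and B; loses to C → score 2.
A: loses to C, D, and B → score 0.
B: beats A; loses to C and D → score 1.
C has the best pairwise record.

C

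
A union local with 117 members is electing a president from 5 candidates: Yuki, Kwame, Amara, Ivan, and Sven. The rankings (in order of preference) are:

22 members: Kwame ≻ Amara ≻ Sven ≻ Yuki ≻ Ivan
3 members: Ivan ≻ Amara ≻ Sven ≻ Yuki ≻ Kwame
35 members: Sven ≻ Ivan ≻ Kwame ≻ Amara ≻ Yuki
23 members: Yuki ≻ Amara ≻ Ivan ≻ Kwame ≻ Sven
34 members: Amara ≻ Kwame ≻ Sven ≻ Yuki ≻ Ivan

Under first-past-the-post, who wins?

First-place votes: Yuki 23, Kwame 22, Amara 34, Ivan 3, Sven 35.
Sven has the most first-place votes.

Sven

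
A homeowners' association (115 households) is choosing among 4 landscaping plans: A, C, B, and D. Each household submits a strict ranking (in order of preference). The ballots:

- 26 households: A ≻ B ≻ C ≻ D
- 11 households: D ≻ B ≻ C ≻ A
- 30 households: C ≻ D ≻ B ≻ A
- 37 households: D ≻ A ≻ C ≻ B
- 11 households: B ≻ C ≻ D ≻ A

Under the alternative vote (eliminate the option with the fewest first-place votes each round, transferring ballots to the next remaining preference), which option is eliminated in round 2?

A

Round 1: A 26, C 30, B 11, D 48. Eliminate B.
Round 2: A 26, C 41, D 48. Eliminate A.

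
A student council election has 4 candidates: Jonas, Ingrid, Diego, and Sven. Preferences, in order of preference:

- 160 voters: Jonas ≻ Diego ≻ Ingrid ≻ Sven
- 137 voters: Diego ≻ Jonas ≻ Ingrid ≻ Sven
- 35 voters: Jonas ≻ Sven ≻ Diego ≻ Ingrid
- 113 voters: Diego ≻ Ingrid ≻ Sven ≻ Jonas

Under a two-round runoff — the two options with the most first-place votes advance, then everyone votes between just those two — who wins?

Round 1 first-place votes: Jonas 195, Ingrid 0, Diego 250, Sven 0.
Diego and Jonas advance.
Runoff: Diego is preferred to Jonas by 250 voters; Jonas by 195.
Diego wins the runoff.

Diego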